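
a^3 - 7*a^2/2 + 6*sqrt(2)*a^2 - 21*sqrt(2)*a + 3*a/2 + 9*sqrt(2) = (a - 3)*(a - 1/2)*(a + 6*sqrt(2))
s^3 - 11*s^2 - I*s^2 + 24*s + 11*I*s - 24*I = (s - 8)*(s - 3)*(s - I)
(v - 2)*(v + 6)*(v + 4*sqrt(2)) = v^3 + 4*v^2 + 4*sqrt(2)*v^2 - 12*v + 16*sqrt(2)*v - 48*sqrt(2)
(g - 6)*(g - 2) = g^2 - 8*g + 12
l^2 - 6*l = l*(l - 6)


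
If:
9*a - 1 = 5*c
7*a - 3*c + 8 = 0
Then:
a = -43/8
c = -79/8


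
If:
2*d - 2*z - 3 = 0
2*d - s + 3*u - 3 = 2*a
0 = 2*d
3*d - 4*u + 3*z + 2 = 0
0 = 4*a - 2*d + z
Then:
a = 3/8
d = 0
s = -45/8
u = -5/8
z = -3/2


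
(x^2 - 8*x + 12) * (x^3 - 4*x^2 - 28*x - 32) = x^5 - 12*x^4 + 16*x^3 + 144*x^2 - 80*x - 384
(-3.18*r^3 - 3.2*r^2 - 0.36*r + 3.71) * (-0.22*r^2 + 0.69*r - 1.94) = 0.6996*r^5 - 1.4902*r^4 + 4.0404*r^3 + 5.1434*r^2 + 3.2583*r - 7.1974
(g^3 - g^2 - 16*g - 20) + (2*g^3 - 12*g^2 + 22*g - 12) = 3*g^3 - 13*g^2 + 6*g - 32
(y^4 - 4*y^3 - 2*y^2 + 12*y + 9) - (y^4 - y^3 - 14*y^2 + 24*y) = -3*y^3 + 12*y^2 - 12*y + 9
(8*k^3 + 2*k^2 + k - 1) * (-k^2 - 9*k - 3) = -8*k^5 - 74*k^4 - 43*k^3 - 14*k^2 + 6*k + 3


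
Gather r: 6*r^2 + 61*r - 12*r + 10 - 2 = 6*r^2 + 49*r + 8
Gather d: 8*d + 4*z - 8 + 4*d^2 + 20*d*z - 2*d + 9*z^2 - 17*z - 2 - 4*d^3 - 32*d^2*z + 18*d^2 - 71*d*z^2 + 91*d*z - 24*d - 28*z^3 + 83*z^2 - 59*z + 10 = -4*d^3 + d^2*(22 - 32*z) + d*(-71*z^2 + 111*z - 18) - 28*z^3 + 92*z^2 - 72*z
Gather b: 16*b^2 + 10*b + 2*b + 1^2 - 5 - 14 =16*b^2 + 12*b - 18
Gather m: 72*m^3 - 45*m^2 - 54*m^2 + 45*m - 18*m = 72*m^3 - 99*m^2 + 27*m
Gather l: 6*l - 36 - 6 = 6*l - 42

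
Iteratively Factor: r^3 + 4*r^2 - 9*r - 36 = (r + 4)*(r^2 - 9) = (r - 3)*(r + 4)*(r + 3)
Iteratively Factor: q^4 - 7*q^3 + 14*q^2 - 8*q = (q)*(q^3 - 7*q^2 + 14*q - 8) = q*(q - 4)*(q^2 - 3*q + 2) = q*(q - 4)*(q - 1)*(q - 2)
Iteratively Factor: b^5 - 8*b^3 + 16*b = (b + 2)*(b^4 - 2*b^3 - 4*b^2 + 8*b) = b*(b + 2)*(b^3 - 2*b^2 - 4*b + 8) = b*(b - 2)*(b + 2)*(b^2 - 4) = b*(b - 2)*(b + 2)^2*(b - 2)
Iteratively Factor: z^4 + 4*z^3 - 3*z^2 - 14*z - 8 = (z + 1)*(z^3 + 3*z^2 - 6*z - 8) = (z + 1)^2*(z^2 + 2*z - 8) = (z - 2)*(z + 1)^2*(z + 4)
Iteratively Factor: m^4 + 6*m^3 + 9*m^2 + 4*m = (m + 1)*(m^3 + 5*m^2 + 4*m) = m*(m + 1)*(m^2 + 5*m + 4) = m*(m + 1)^2*(m + 4)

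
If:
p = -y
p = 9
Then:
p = 9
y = -9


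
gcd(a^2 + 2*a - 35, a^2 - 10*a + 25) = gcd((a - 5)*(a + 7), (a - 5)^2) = a - 5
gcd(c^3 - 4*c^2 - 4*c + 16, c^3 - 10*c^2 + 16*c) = c - 2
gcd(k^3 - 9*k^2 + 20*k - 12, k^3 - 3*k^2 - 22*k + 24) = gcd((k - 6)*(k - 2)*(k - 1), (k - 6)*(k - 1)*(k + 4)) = k^2 - 7*k + 6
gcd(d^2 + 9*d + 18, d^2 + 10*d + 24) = d + 6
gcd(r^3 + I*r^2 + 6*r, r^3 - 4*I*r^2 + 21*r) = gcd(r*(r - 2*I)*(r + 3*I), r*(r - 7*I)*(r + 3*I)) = r^2 + 3*I*r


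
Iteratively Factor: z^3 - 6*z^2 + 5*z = (z)*(z^2 - 6*z + 5) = z*(z - 1)*(z - 5)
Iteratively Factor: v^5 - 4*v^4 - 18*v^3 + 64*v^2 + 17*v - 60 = (v + 4)*(v^4 - 8*v^3 + 14*v^2 + 8*v - 15) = (v + 1)*(v + 4)*(v^3 - 9*v^2 + 23*v - 15) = (v - 1)*(v + 1)*(v + 4)*(v^2 - 8*v + 15) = (v - 5)*(v - 1)*(v + 1)*(v + 4)*(v - 3)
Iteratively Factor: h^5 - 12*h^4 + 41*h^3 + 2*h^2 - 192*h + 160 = (h - 1)*(h^4 - 11*h^3 + 30*h^2 + 32*h - 160) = (h - 4)*(h - 1)*(h^3 - 7*h^2 + 2*h + 40) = (h - 4)*(h - 1)*(h + 2)*(h^2 - 9*h + 20) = (h - 4)^2*(h - 1)*(h + 2)*(h - 5)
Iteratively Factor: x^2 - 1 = (x - 1)*(x + 1)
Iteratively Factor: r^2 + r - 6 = (r - 2)*(r + 3)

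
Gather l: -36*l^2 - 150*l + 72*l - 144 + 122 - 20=-36*l^2 - 78*l - 42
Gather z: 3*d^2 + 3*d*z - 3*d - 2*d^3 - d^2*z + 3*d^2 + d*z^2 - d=-2*d^3 + 6*d^2 + d*z^2 - 4*d + z*(-d^2 + 3*d)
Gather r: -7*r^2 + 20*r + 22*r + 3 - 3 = -7*r^2 + 42*r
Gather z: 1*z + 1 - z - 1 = 0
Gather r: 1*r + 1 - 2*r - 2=-r - 1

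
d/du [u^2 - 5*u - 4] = 2*u - 5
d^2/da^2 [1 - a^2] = -2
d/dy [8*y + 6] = 8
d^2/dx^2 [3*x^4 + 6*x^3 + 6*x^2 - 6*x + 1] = 36*x^2 + 36*x + 12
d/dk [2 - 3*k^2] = -6*k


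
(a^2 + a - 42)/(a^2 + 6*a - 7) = (a - 6)/(a - 1)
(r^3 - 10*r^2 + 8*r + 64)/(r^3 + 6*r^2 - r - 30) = (r^3 - 10*r^2 + 8*r + 64)/(r^3 + 6*r^2 - r - 30)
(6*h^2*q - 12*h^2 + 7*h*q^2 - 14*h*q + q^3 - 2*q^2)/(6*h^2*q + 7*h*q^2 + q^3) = (q - 2)/q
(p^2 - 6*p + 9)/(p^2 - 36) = (p^2 - 6*p + 9)/(p^2 - 36)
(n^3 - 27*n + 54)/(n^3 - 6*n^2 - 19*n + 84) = (n^2 + 3*n - 18)/(n^2 - 3*n - 28)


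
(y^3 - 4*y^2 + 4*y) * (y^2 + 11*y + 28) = y^5 + 7*y^4 - 12*y^3 - 68*y^2 + 112*y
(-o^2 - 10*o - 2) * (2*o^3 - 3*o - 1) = -2*o^5 - 20*o^4 - o^3 + 31*o^2 + 16*o + 2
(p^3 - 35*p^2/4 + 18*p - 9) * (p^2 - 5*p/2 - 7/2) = p^5 - 45*p^4/4 + 291*p^3/8 - 187*p^2/8 - 81*p/2 + 63/2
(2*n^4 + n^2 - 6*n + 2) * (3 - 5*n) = -10*n^5 + 6*n^4 - 5*n^3 + 33*n^2 - 28*n + 6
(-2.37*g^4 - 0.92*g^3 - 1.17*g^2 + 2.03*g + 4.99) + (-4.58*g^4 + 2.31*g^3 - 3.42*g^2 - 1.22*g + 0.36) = -6.95*g^4 + 1.39*g^3 - 4.59*g^2 + 0.81*g + 5.35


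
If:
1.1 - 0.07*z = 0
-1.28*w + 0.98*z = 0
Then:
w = 12.03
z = 15.71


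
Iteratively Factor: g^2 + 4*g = (g)*(g + 4)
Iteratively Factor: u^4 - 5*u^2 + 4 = (u - 1)*(u^3 + u^2 - 4*u - 4) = (u - 1)*(u + 1)*(u^2 - 4) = (u - 1)*(u + 1)*(u + 2)*(u - 2)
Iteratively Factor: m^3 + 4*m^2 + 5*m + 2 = (m + 1)*(m^2 + 3*m + 2) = (m + 1)^2*(m + 2)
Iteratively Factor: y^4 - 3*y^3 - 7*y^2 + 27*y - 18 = (y - 2)*(y^3 - y^2 - 9*y + 9) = (y - 2)*(y - 1)*(y^2 - 9) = (y - 2)*(y - 1)*(y + 3)*(y - 3)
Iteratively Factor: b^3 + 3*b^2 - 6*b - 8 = (b - 2)*(b^2 + 5*b + 4) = (b - 2)*(b + 1)*(b + 4)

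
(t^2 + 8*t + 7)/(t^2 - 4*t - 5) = (t + 7)/(t - 5)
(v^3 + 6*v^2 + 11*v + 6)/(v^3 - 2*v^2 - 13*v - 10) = (v + 3)/(v - 5)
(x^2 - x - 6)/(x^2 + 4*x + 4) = (x - 3)/(x + 2)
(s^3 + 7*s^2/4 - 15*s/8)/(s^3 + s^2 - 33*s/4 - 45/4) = s*(4*s - 3)/(2*(2*s^2 - 3*s - 9))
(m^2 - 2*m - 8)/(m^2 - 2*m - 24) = (-m^2 + 2*m + 8)/(-m^2 + 2*m + 24)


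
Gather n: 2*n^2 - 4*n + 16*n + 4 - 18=2*n^2 + 12*n - 14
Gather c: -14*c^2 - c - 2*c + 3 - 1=-14*c^2 - 3*c + 2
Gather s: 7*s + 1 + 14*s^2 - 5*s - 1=14*s^2 + 2*s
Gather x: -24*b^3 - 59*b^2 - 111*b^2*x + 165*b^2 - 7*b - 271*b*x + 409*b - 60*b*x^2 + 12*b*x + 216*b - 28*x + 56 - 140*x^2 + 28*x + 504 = -24*b^3 + 106*b^2 + 618*b + x^2*(-60*b - 140) + x*(-111*b^2 - 259*b) + 560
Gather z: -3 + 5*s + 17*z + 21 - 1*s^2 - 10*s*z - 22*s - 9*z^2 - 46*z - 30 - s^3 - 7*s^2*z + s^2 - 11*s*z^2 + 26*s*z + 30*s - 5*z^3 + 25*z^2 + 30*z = -s^3 + 13*s - 5*z^3 + z^2*(16 - 11*s) + z*(-7*s^2 + 16*s + 1) - 12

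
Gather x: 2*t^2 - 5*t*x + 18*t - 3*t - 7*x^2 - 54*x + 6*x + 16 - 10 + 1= 2*t^2 + 15*t - 7*x^2 + x*(-5*t - 48) + 7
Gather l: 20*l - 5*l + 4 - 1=15*l + 3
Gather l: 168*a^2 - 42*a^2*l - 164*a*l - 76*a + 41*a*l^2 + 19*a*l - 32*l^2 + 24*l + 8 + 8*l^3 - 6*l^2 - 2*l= 168*a^2 - 76*a + 8*l^3 + l^2*(41*a - 38) + l*(-42*a^2 - 145*a + 22) + 8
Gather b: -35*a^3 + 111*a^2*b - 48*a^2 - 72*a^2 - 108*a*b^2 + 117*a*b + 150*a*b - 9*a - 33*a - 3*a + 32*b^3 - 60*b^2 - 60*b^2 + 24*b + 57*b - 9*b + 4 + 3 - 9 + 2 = -35*a^3 - 120*a^2 - 45*a + 32*b^3 + b^2*(-108*a - 120) + b*(111*a^2 + 267*a + 72)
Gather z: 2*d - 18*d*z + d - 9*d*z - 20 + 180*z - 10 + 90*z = 3*d + z*(270 - 27*d) - 30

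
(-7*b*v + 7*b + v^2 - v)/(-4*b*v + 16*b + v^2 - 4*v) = (7*b*v - 7*b - v^2 + v)/(4*b*v - 16*b - v^2 + 4*v)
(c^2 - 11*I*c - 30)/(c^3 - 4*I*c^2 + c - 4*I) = (c^2 - 11*I*c - 30)/(c^3 - 4*I*c^2 + c - 4*I)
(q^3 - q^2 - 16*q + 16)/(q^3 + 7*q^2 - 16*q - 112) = (q - 1)/(q + 7)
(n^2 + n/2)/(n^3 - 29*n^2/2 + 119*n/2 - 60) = n*(2*n + 1)/(2*n^3 - 29*n^2 + 119*n - 120)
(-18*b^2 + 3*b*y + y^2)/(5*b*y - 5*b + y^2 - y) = (-18*b^2 + 3*b*y + y^2)/(5*b*y - 5*b + y^2 - y)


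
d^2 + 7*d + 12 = (d + 3)*(d + 4)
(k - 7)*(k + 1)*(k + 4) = k^3 - 2*k^2 - 31*k - 28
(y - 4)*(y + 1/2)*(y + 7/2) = y^3 - 57*y/4 - 7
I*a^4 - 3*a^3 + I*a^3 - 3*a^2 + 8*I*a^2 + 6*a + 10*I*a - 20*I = (a + 2)*(a - 2*I)*(a + 5*I)*(I*a - I)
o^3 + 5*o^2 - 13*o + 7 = (o - 1)^2*(o + 7)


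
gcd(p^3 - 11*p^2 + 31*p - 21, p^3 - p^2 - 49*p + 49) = p^2 - 8*p + 7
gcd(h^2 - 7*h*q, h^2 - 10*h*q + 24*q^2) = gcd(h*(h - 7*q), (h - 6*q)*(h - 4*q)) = 1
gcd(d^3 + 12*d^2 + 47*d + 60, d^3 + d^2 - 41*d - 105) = d^2 + 8*d + 15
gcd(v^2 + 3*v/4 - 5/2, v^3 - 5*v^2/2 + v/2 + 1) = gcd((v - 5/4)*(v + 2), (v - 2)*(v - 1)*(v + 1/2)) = 1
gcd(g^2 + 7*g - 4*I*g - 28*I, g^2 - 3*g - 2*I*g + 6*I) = 1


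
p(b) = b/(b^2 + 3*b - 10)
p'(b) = b*(-2*b - 3)/(b^2 + 3*b - 10)^2 + 1/(b^2 + 3*b - 10)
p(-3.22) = 0.35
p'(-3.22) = -0.24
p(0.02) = -0.00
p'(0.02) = -0.10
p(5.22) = 0.16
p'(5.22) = -0.03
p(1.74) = -0.99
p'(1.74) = -4.24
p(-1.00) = 0.08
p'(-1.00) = -0.08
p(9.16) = 0.09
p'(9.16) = -0.01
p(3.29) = 0.31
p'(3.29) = -0.18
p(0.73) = -0.10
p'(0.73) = -0.20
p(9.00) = 0.09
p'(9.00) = -0.00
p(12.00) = 0.07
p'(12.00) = -0.00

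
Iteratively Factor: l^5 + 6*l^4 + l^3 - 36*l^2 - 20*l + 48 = (l - 2)*(l^4 + 8*l^3 + 17*l^2 - 2*l - 24) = (l - 2)*(l + 2)*(l^3 + 6*l^2 + 5*l - 12) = (l - 2)*(l + 2)*(l + 4)*(l^2 + 2*l - 3) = (l - 2)*(l - 1)*(l + 2)*(l + 4)*(l + 3)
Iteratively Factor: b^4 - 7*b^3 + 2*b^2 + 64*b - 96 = (b - 4)*(b^3 - 3*b^2 - 10*b + 24) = (b - 4)*(b + 3)*(b^2 - 6*b + 8) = (b - 4)^2*(b + 3)*(b - 2)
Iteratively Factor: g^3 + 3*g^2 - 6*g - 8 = (g - 2)*(g^2 + 5*g + 4) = (g - 2)*(g + 1)*(g + 4)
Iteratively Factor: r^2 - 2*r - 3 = (r + 1)*(r - 3)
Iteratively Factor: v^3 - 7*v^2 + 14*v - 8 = (v - 1)*(v^2 - 6*v + 8) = (v - 4)*(v - 1)*(v - 2)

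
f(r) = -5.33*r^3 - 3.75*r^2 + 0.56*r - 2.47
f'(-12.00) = -2212.00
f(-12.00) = 8661.05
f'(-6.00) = -530.08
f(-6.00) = 1010.45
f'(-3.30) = -148.82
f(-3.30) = 146.39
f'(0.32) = -3.48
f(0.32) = -2.85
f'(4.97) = -431.68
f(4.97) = -746.64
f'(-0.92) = -6.07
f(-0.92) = -2.01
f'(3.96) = -279.89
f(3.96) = -390.05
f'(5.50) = -524.39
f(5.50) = -999.61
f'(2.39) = -108.70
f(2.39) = -95.32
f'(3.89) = -270.58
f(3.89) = -370.78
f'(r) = -15.99*r^2 - 7.5*r + 0.56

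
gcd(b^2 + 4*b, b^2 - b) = b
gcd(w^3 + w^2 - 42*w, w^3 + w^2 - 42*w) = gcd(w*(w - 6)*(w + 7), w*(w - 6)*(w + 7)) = w^3 + w^2 - 42*w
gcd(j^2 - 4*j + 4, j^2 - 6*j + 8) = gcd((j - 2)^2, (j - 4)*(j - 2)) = j - 2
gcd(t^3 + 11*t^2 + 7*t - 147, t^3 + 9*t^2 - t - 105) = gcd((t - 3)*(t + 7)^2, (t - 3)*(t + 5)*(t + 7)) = t^2 + 4*t - 21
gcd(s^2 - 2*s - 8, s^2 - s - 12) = s - 4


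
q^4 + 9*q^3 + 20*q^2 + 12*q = q*(q + 1)*(q + 2)*(q + 6)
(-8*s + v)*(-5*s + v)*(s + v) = 40*s^3 + 27*s^2*v - 12*s*v^2 + v^3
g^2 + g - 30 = (g - 5)*(g + 6)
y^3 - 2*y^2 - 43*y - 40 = (y - 8)*(y + 1)*(y + 5)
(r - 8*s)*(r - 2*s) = r^2 - 10*r*s + 16*s^2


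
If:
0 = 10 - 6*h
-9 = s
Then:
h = 5/3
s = -9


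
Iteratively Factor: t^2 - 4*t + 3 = (t - 3)*(t - 1)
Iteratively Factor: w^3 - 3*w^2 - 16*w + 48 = (w + 4)*(w^2 - 7*w + 12) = (w - 4)*(w + 4)*(w - 3)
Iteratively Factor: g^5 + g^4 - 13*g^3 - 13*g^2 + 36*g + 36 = (g - 2)*(g^4 + 3*g^3 - 7*g^2 - 27*g - 18) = (g - 2)*(g + 3)*(g^3 - 7*g - 6) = (g - 3)*(g - 2)*(g + 3)*(g^2 + 3*g + 2) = (g - 3)*(g - 2)*(g + 1)*(g + 3)*(g + 2)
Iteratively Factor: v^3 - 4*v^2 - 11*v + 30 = (v - 5)*(v^2 + v - 6) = (v - 5)*(v - 2)*(v + 3)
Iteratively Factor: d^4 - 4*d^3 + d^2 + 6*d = (d)*(d^3 - 4*d^2 + d + 6) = d*(d - 2)*(d^2 - 2*d - 3) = d*(d - 2)*(d + 1)*(d - 3)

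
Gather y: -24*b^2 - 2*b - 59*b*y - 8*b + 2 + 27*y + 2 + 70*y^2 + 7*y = -24*b^2 - 10*b + 70*y^2 + y*(34 - 59*b) + 4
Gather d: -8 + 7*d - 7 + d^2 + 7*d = d^2 + 14*d - 15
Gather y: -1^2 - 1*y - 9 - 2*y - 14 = -3*y - 24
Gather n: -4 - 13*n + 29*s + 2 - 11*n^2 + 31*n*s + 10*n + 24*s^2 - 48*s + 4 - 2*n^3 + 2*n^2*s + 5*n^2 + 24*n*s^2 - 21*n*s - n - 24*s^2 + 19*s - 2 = -2*n^3 + n^2*(2*s - 6) + n*(24*s^2 + 10*s - 4)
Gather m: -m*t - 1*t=-m*t - t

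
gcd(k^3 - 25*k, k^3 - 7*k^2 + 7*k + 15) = k - 5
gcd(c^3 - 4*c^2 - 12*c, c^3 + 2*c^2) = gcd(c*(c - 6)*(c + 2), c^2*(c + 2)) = c^2 + 2*c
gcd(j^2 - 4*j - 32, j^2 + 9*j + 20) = j + 4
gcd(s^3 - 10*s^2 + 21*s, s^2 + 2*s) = s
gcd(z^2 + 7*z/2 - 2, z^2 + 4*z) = z + 4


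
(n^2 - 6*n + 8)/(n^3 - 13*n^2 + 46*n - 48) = (n - 4)/(n^2 - 11*n + 24)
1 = 1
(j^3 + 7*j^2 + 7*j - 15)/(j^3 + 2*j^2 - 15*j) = (j^2 + 2*j - 3)/(j*(j - 3))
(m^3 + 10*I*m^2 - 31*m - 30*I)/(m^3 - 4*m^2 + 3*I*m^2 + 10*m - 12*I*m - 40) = (m^2 + 5*I*m - 6)/(m^2 - 2*m*(2 + I) + 8*I)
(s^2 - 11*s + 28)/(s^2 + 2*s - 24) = (s - 7)/(s + 6)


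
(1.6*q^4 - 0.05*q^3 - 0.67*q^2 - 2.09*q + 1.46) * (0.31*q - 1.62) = 0.496*q^5 - 2.6075*q^4 - 0.1267*q^3 + 0.4375*q^2 + 3.8384*q - 2.3652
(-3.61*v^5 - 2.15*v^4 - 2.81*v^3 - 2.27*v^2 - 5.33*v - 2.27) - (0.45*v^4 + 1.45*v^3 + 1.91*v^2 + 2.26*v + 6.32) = -3.61*v^5 - 2.6*v^4 - 4.26*v^3 - 4.18*v^2 - 7.59*v - 8.59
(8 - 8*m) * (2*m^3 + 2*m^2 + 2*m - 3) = -16*m^4 + 40*m - 24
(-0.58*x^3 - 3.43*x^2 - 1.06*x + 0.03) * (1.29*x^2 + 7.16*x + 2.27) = -0.7482*x^5 - 8.5775*x^4 - 27.2428*x^3 - 15.337*x^2 - 2.1914*x + 0.0681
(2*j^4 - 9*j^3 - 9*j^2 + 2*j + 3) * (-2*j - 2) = -4*j^5 + 14*j^4 + 36*j^3 + 14*j^2 - 10*j - 6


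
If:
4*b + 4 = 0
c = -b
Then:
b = -1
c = 1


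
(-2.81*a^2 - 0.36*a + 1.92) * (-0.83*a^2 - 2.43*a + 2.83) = 2.3323*a^4 + 7.1271*a^3 - 8.6711*a^2 - 5.6844*a + 5.4336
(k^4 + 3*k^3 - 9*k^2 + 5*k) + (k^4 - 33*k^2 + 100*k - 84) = 2*k^4 + 3*k^3 - 42*k^2 + 105*k - 84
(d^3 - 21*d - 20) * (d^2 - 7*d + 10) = d^5 - 7*d^4 - 11*d^3 + 127*d^2 - 70*d - 200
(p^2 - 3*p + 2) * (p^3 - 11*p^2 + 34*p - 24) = p^5 - 14*p^4 + 69*p^3 - 148*p^2 + 140*p - 48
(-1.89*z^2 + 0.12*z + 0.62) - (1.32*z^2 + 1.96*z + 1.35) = -3.21*z^2 - 1.84*z - 0.73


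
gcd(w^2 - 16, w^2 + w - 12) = w + 4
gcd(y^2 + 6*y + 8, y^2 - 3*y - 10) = y + 2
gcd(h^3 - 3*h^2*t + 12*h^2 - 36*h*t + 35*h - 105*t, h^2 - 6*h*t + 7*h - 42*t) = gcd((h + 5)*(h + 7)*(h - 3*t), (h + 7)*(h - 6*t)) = h + 7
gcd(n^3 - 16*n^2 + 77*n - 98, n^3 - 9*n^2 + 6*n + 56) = n - 7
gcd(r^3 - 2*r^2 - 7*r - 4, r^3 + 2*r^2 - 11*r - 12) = r + 1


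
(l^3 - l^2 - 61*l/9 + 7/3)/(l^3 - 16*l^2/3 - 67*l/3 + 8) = (l^2 - 2*l/3 - 7)/(l^2 - 5*l - 24)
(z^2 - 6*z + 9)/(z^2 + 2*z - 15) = (z - 3)/(z + 5)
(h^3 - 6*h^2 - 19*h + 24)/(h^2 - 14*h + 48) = (h^2 + 2*h - 3)/(h - 6)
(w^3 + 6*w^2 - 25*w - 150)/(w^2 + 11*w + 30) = w - 5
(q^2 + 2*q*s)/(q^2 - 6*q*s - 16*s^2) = q/(q - 8*s)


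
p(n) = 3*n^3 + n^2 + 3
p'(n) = 9*n^2 + 2*n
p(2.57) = 60.53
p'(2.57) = 64.58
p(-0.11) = 3.01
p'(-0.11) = -0.11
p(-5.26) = -405.93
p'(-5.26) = 238.49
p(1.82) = 24.40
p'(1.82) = 33.45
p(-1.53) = -5.40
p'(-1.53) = 18.01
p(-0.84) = 1.93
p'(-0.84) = 4.67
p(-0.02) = 3.00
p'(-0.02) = -0.04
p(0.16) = 3.04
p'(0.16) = 0.55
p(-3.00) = -69.00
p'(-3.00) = 75.00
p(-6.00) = -609.00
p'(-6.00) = 312.00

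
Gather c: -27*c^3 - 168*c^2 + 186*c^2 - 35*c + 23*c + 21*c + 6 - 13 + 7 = -27*c^3 + 18*c^2 + 9*c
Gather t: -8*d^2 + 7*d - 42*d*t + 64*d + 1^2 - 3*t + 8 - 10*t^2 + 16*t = -8*d^2 + 71*d - 10*t^2 + t*(13 - 42*d) + 9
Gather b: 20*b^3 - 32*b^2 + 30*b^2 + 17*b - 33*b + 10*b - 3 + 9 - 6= 20*b^3 - 2*b^2 - 6*b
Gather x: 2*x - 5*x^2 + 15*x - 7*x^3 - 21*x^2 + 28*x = -7*x^3 - 26*x^2 + 45*x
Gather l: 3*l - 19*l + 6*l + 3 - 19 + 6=-10*l - 10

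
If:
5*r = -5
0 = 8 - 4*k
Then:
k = 2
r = -1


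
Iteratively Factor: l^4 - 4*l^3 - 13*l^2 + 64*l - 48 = (l - 4)*(l^3 - 13*l + 12) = (l - 4)*(l - 1)*(l^2 + l - 12) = (l - 4)*(l - 1)*(l + 4)*(l - 3)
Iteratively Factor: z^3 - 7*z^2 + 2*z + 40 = (z + 2)*(z^2 - 9*z + 20) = (z - 4)*(z + 2)*(z - 5)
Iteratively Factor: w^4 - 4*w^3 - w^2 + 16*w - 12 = (w + 2)*(w^3 - 6*w^2 + 11*w - 6) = (w - 1)*(w + 2)*(w^2 - 5*w + 6) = (w - 2)*(w - 1)*(w + 2)*(w - 3)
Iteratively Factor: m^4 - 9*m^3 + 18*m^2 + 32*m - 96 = (m - 4)*(m^3 - 5*m^2 - 2*m + 24) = (m - 4)*(m + 2)*(m^2 - 7*m + 12) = (m - 4)^2*(m + 2)*(m - 3)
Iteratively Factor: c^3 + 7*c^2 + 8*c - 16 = (c + 4)*(c^2 + 3*c - 4) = (c + 4)^2*(c - 1)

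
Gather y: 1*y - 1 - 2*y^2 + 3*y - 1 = -2*y^2 + 4*y - 2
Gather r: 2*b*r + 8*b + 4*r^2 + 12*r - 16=8*b + 4*r^2 + r*(2*b + 12) - 16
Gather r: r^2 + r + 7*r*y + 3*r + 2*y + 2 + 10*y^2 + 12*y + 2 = r^2 + r*(7*y + 4) + 10*y^2 + 14*y + 4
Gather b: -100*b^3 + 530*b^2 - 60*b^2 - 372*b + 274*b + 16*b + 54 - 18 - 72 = -100*b^3 + 470*b^2 - 82*b - 36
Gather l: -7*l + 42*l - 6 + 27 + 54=35*l + 75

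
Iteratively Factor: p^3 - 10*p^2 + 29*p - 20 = (p - 4)*(p^2 - 6*p + 5) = (p - 5)*(p - 4)*(p - 1)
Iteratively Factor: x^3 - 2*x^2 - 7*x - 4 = (x + 1)*(x^2 - 3*x - 4) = (x + 1)^2*(x - 4)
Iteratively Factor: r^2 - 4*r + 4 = (r - 2)*(r - 2)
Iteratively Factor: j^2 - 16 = (j + 4)*(j - 4)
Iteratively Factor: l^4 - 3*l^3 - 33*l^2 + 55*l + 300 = (l + 4)*(l^3 - 7*l^2 - 5*l + 75) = (l - 5)*(l + 4)*(l^2 - 2*l - 15) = (l - 5)*(l + 3)*(l + 4)*(l - 5)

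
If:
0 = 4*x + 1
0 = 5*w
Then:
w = 0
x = -1/4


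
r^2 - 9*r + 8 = (r - 8)*(r - 1)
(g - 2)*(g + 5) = g^2 + 3*g - 10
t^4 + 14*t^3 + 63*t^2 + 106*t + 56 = (t + 1)*(t + 2)*(t + 4)*(t + 7)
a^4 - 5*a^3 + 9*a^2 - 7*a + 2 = (a - 2)*(a - 1)^3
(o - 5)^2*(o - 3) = o^3 - 13*o^2 + 55*o - 75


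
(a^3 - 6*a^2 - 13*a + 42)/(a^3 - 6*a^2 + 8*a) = (a^2 - 4*a - 21)/(a*(a - 4))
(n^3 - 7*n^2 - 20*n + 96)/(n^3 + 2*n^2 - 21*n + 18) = (n^2 - 4*n - 32)/(n^2 + 5*n - 6)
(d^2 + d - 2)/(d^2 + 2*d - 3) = (d + 2)/(d + 3)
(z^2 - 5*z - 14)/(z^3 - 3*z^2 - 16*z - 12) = (z - 7)/(z^2 - 5*z - 6)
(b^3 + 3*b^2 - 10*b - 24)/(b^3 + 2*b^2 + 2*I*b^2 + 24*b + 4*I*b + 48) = (b^2 + b - 12)/(b^2 + 2*I*b + 24)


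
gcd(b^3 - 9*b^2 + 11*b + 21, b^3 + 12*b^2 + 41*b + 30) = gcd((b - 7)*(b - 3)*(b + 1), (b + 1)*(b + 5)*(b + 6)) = b + 1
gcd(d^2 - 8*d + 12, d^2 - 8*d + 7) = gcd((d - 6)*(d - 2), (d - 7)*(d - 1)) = 1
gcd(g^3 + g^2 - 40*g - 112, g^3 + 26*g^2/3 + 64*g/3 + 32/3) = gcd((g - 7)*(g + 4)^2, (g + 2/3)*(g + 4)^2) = g^2 + 8*g + 16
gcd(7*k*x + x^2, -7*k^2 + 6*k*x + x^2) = 7*k + x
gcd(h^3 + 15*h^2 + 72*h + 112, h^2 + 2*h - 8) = h + 4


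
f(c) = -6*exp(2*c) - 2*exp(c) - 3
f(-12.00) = -3.00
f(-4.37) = -3.03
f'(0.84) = -69.02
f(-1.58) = -3.67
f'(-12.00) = 0.00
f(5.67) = -505303.26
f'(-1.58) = -0.92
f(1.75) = -213.20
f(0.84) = -39.83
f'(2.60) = -2202.19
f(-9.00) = -3.00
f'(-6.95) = -0.00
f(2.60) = -1117.56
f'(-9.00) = 0.00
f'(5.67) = -1010020.44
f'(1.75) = -408.89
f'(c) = -12*exp(2*c) - 2*exp(c) = (-12*exp(c) - 2)*exp(c)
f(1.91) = -290.13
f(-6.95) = -3.00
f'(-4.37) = -0.03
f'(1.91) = -560.76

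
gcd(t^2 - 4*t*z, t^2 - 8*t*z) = t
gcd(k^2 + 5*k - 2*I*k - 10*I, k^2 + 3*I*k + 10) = k - 2*I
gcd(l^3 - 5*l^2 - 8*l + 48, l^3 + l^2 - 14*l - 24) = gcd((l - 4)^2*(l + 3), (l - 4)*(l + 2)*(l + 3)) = l^2 - l - 12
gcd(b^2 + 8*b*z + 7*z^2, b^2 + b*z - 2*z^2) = 1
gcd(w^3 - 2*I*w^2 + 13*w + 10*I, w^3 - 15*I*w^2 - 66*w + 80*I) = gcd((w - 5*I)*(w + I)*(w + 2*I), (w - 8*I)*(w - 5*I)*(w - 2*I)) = w - 5*I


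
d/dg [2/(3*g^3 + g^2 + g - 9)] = 2*(-9*g^2 - 2*g - 1)/(3*g^3 + g^2 + g - 9)^2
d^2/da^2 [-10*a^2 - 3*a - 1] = -20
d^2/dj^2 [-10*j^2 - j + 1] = -20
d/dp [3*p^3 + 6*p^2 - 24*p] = 9*p^2 + 12*p - 24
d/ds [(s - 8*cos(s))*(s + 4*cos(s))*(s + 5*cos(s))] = -s^2*sin(s) + 3*s^2 + 52*s*sin(2*s) + 2*s*cos(s) + 480*sin(s)*cos(s)^2 - 52*cos(s)^2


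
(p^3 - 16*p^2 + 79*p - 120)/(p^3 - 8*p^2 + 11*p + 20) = (p^2 - 11*p + 24)/(p^2 - 3*p - 4)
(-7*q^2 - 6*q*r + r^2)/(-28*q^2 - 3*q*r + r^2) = (q + r)/(4*q + r)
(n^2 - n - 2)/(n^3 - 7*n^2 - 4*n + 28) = (n + 1)/(n^2 - 5*n - 14)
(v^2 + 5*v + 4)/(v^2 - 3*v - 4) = (v + 4)/(v - 4)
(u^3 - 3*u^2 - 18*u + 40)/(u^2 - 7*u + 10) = u + 4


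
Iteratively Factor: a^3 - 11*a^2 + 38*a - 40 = (a - 4)*(a^2 - 7*a + 10) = (a - 4)*(a - 2)*(a - 5)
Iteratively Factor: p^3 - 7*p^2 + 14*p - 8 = (p - 2)*(p^2 - 5*p + 4) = (p - 2)*(p - 1)*(p - 4)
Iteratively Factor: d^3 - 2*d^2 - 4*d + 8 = (d - 2)*(d^2 - 4) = (d - 2)^2*(d + 2)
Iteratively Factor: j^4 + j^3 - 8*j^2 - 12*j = (j + 2)*(j^3 - j^2 - 6*j) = (j - 3)*(j + 2)*(j^2 + 2*j) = (j - 3)*(j + 2)^2*(j)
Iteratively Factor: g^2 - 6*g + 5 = (g - 5)*(g - 1)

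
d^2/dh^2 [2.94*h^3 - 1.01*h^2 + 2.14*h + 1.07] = 17.64*h - 2.02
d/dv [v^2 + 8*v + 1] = 2*v + 8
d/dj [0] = 0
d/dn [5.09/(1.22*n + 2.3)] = -6.2098/(1.22*n + 2.3)^2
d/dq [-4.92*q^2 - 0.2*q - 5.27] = -9.84*q - 0.2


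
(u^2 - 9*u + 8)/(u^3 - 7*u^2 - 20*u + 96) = (u - 1)/(u^2 + u - 12)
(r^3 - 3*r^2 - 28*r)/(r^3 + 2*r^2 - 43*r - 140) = r/(r + 5)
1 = 1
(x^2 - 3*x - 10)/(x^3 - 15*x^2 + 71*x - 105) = (x + 2)/(x^2 - 10*x + 21)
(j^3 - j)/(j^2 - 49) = (j^3 - j)/(j^2 - 49)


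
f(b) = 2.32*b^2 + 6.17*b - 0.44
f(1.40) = 12.75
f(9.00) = 243.01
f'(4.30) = 26.12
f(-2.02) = -3.44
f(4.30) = 68.99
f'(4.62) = 27.61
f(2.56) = 30.56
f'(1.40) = 12.67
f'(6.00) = 34.01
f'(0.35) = 7.79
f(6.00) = 120.10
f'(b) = 4.64*b + 6.17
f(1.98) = 20.87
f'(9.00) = 47.93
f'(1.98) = 15.36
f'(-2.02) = -3.20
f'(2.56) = 18.05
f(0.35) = 2.00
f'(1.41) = 12.71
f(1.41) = 12.87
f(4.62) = 77.58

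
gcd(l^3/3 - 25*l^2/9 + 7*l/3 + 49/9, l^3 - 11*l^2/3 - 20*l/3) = 1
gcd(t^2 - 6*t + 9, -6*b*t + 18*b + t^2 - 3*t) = t - 3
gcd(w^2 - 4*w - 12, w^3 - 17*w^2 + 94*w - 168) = w - 6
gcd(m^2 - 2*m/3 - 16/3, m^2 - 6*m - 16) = m + 2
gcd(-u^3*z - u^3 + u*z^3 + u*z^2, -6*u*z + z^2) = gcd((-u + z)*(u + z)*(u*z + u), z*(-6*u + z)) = 1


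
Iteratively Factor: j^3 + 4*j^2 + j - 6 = (j + 2)*(j^2 + 2*j - 3) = (j - 1)*(j + 2)*(j + 3)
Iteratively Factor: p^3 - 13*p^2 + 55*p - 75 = (p - 5)*(p^2 - 8*p + 15) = (p - 5)^2*(p - 3)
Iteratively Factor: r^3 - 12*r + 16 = (r - 2)*(r^2 + 2*r - 8) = (r - 2)*(r + 4)*(r - 2)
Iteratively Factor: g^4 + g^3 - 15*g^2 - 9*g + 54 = (g - 2)*(g^3 + 3*g^2 - 9*g - 27) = (g - 3)*(g - 2)*(g^2 + 6*g + 9) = (g - 3)*(g - 2)*(g + 3)*(g + 3)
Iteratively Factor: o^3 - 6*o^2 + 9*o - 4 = (o - 1)*(o^2 - 5*o + 4) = (o - 4)*(o - 1)*(o - 1)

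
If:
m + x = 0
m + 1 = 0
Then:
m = -1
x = 1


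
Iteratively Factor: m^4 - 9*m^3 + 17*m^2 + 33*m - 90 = (m - 3)*(m^3 - 6*m^2 - m + 30) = (m - 3)*(m + 2)*(m^2 - 8*m + 15) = (m - 3)^2*(m + 2)*(m - 5)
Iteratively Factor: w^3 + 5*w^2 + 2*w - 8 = (w + 2)*(w^2 + 3*w - 4) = (w - 1)*(w + 2)*(w + 4)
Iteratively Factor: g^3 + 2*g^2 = (g)*(g^2 + 2*g) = g*(g + 2)*(g)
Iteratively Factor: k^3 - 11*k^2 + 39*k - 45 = (k - 3)*(k^2 - 8*k + 15) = (k - 3)^2*(k - 5)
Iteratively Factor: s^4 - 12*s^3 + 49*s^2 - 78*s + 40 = (s - 4)*(s^3 - 8*s^2 + 17*s - 10) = (s - 4)*(s - 1)*(s^2 - 7*s + 10) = (s - 5)*(s - 4)*(s - 1)*(s - 2)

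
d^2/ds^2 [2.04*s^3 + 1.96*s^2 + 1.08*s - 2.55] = 12.24*s + 3.92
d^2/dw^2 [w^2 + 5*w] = 2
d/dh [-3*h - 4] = -3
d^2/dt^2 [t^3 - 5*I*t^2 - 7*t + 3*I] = 6*t - 10*I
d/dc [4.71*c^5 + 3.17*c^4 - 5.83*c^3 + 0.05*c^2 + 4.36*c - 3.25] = 23.55*c^4 + 12.68*c^3 - 17.49*c^2 + 0.1*c + 4.36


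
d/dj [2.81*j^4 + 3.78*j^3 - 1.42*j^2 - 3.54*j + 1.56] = 11.24*j^3 + 11.34*j^2 - 2.84*j - 3.54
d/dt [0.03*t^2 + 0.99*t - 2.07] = 0.06*t + 0.99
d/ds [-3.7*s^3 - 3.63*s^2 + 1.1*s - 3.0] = -11.1*s^2 - 7.26*s + 1.1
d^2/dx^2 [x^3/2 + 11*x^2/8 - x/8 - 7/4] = 3*x + 11/4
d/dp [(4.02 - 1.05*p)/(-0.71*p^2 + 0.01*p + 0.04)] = (-0.7455*p^2 + 5.7084*p - 0.0822)/(0.5041*p^4 - 0.0142*p^3 - 0.0567*p^2 + 0.0008*p + 0.0016)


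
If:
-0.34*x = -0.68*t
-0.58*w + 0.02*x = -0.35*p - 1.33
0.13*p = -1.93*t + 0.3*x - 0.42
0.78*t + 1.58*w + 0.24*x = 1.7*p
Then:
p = 3.62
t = -0.67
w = 4.43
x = -1.34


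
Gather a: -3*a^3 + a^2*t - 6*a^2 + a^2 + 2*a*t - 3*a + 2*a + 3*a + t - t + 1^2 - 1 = -3*a^3 + a^2*(t - 5) + a*(2*t + 2)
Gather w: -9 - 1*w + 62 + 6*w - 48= 5*w + 5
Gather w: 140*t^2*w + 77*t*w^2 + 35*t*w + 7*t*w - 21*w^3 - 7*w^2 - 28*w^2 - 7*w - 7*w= -21*w^3 + w^2*(77*t - 35) + w*(140*t^2 + 42*t - 14)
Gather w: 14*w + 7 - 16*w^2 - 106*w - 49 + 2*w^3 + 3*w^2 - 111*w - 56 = 2*w^3 - 13*w^2 - 203*w - 98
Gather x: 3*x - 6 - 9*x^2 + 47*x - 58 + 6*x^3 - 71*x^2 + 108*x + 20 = 6*x^3 - 80*x^2 + 158*x - 44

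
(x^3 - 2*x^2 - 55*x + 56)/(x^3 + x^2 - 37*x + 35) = (x - 8)/(x - 5)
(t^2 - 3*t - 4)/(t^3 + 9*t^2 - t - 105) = (t^2 - 3*t - 4)/(t^3 + 9*t^2 - t - 105)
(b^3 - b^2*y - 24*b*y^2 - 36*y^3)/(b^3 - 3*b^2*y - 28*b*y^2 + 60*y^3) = (-b^2 - 5*b*y - 6*y^2)/(-b^2 - 3*b*y + 10*y^2)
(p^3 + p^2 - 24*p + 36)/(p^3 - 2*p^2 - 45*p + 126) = (p^2 + 4*p - 12)/(p^2 + p - 42)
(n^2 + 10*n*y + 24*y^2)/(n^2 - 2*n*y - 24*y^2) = (-n - 6*y)/(-n + 6*y)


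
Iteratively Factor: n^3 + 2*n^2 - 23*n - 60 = (n + 4)*(n^2 - 2*n - 15) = (n - 5)*(n + 4)*(n + 3)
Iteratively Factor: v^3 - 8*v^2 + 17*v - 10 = (v - 2)*(v^2 - 6*v + 5) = (v - 2)*(v - 1)*(v - 5)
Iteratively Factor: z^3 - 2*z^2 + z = (z)*(z^2 - 2*z + 1) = z*(z - 1)*(z - 1)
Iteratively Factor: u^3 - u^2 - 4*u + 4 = (u - 2)*(u^2 + u - 2) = (u - 2)*(u + 2)*(u - 1)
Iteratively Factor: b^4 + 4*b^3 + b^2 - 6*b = (b + 2)*(b^3 + 2*b^2 - 3*b) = (b + 2)*(b + 3)*(b^2 - b) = (b - 1)*(b + 2)*(b + 3)*(b)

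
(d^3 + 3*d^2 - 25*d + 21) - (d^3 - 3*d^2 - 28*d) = 6*d^2 + 3*d + 21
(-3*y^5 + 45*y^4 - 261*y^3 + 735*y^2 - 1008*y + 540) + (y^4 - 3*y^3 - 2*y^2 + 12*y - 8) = -3*y^5 + 46*y^4 - 264*y^3 + 733*y^2 - 996*y + 532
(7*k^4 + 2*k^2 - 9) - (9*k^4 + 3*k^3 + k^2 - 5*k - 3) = -2*k^4 - 3*k^3 + k^2 + 5*k - 6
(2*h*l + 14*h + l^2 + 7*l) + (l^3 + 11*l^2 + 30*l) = 2*h*l + 14*h + l^3 + 12*l^2 + 37*l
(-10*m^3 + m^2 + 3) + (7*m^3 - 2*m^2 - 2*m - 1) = -3*m^3 - m^2 - 2*m + 2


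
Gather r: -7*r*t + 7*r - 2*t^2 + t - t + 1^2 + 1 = r*(7 - 7*t) - 2*t^2 + 2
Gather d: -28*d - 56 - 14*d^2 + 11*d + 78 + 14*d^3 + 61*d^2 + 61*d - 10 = 14*d^3 + 47*d^2 + 44*d + 12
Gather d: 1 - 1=0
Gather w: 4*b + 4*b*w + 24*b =4*b*w + 28*b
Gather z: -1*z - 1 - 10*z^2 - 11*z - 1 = -10*z^2 - 12*z - 2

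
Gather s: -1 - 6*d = -6*d - 1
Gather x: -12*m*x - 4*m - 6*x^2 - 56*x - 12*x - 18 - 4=-4*m - 6*x^2 + x*(-12*m - 68) - 22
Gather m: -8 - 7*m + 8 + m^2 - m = m^2 - 8*m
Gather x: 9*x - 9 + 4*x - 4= 13*x - 13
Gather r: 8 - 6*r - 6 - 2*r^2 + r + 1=-2*r^2 - 5*r + 3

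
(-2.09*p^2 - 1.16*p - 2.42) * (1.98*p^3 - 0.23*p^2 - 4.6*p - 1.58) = -4.1382*p^5 - 1.8161*p^4 + 5.0892*p^3 + 9.1948*p^2 + 12.9648*p + 3.8236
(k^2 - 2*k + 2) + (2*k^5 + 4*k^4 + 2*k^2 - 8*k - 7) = 2*k^5 + 4*k^4 + 3*k^2 - 10*k - 5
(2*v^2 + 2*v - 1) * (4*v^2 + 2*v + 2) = 8*v^4 + 12*v^3 + 4*v^2 + 2*v - 2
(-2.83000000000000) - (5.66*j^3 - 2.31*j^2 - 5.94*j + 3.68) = -5.66*j^3 + 2.31*j^2 + 5.94*j - 6.51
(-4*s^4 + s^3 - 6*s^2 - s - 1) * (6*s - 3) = -24*s^5 + 18*s^4 - 39*s^3 + 12*s^2 - 3*s + 3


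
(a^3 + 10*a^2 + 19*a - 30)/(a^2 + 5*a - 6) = a + 5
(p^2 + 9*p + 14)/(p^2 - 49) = (p + 2)/(p - 7)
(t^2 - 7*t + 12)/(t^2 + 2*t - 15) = (t - 4)/(t + 5)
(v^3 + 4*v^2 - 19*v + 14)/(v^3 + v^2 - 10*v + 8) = (v + 7)/(v + 4)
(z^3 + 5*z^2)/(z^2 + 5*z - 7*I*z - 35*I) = z^2/(z - 7*I)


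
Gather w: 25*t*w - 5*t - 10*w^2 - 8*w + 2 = -5*t - 10*w^2 + w*(25*t - 8) + 2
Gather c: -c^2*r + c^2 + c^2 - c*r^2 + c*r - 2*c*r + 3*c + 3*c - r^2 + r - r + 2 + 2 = c^2*(2 - r) + c*(-r^2 - r + 6) - r^2 + 4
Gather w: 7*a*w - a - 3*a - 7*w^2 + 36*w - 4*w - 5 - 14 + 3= -4*a - 7*w^2 + w*(7*a + 32) - 16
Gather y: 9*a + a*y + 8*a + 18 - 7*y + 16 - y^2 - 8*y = 17*a - y^2 + y*(a - 15) + 34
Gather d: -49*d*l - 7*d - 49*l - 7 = d*(-49*l - 7) - 49*l - 7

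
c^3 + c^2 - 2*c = c*(c - 1)*(c + 2)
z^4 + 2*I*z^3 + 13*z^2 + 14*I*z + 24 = (z - 3*I)*(z - I)*(z + 2*I)*(z + 4*I)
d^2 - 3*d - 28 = (d - 7)*(d + 4)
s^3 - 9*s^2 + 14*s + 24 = (s - 6)*(s - 4)*(s + 1)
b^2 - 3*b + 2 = (b - 2)*(b - 1)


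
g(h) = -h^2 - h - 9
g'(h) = -2*h - 1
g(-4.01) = -21.07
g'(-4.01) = 7.02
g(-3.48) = -17.63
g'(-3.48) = 5.96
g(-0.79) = -8.83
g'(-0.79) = 0.58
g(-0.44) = -8.75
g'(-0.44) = -0.12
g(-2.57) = -13.03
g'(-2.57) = 4.14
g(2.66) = -18.74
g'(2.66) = -6.32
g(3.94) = -28.46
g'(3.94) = -8.88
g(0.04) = -9.04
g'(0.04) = -1.08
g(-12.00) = -141.00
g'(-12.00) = 23.00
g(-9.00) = -81.00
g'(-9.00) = 17.00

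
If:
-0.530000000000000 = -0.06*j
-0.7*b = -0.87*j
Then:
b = 10.98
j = 8.83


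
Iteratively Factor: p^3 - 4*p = (p + 2)*(p^2 - 2*p) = p*(p + 2)*(p - 2)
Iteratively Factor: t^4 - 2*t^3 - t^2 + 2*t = (t - 1)*(t^3 - t^2 - 2*t) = (t - 2)*(t - 1)*(t^2 + t) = (t - 2)*(t - 1)*(t + 1)*(t)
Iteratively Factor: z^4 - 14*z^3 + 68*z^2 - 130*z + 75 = (z - 5)*(z^3 - 9*z^2 + 23*z - 15) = (z - 5)*(z - 1)*(z^2 - 8*z + 15) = (z - 5)*(z - 3)*(z - 1)*(z - 5)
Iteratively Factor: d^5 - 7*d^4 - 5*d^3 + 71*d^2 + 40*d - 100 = (d + 2)*(d^4 - 9*d^3 + 13*d^2 + 45*d - 50) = (d - 5)*(d + 2)*(d^3 - 4*d^2 - 7*d + 10) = (d - 5)*(d - 1)*(d + 2)*(d^2 - 3*d - 10) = (d - 5)^2*(d - 1)*(d + 2)*(d + 2)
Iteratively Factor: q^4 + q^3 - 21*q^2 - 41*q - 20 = (q + 1)*(q^3 - 21*q - 20) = (q + 1)*(q + 4)*(q^2 - 4*q - 5) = (q + 1)^2*(q + 4)*(q - 5)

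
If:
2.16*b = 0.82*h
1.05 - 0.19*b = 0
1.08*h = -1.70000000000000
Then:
No Solution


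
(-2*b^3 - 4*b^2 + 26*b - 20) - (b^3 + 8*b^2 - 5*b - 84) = -3*b^3 - 12*b^2 + 31*b + 64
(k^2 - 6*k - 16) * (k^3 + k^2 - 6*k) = k^5 - 5*k^4 - 28*k^3 + 20*k^2 + 96*k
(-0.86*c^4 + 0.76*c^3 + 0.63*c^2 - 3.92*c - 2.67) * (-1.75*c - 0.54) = 1.505*c^5 - 0.8656*c^4 - 1.5129*c^3 + 6.5198*c^2 + 6.7893*c + 1.4418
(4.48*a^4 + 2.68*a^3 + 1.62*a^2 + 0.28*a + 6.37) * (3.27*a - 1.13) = 14.6496*a^5 + 3.7012*a^4 + 2.269*a^3 - 0.915*a^2 + 20.5135*a - 7.1981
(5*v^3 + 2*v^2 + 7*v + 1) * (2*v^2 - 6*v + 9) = 10*v^5 - 26*v^4 + 47*v^3 - 22*v^2 + 57*v + 9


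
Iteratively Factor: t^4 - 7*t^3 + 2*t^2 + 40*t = (t - 5)*(t^3 - 2*t^2 - 8*t) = (t - 5)*(t + 2)*(t^2 - 4*t) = t*(t - 5)*(t + 2)*(t - 4)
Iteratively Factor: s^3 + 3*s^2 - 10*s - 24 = (s + 2)*(s^2 + s - 12) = (s + 2)*(s + 4)*(s - 3)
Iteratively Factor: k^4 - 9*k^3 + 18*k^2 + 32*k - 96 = (k - 3)*(k^3 - 6*k^2 + 32) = (k - 3)*(k + 2)*(k^2 - 8*k + 16) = (k - 4)*(k - 3)*(k + 2)*(k - 4)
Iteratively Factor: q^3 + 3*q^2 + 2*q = (q + 2)*(q^2 + q) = q*(q + 2)*(q + 1)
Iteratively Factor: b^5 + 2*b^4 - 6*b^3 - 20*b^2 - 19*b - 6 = (b - 3)*(b^4 + 5*b^3 + 9*b^2 + 7*b + 2) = (b - 3)*(b + 2)*(b^3 + 3*b^2 + 3*b + 1) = (b - 3)*(b + 1)*(b + 2)*(b^2 + 2*b + 1) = (b - 3)*(b + 1)^2*(b + 2)*(b + 1)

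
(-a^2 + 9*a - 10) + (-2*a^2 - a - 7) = -3*a^2 + 8*a - 17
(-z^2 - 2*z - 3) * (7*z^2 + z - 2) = -7*z^4 - 15*z^3 - 21*z^2 + z + 6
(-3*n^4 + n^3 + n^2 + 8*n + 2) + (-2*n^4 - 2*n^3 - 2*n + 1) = -5*n^4 - n^3 + n^2 + 6*n + 3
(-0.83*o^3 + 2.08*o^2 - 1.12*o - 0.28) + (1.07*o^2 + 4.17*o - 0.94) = -0.83*o^3 + 3.15*o^2 + 3.05*o - 1.22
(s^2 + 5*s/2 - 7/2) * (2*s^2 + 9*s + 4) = 2*s^4 + 14*s^3 + 39*s^2/2 - 43*s/2 - 14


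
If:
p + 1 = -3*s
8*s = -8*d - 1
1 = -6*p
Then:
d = 11/72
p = -1/6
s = -5/18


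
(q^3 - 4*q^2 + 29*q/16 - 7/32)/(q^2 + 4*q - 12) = (32*q^3 - 128*q^2 + 58*q - 7)/(32*(q^2 + 4*q - 12))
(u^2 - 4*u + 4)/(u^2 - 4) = (u - 2)/(u + 2)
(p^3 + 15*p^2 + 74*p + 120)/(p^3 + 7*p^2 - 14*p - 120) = (p + 4)/(p - 4)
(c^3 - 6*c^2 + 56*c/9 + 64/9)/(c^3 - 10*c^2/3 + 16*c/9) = (3*c^2 - 10*c - 8)/(c*(3*c - 2))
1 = 1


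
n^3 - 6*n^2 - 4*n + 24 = (n - 6)*(n - 2)*(n + 2)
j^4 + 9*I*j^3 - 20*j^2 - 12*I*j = j*(j + I)*(j + 2*I)*(j + 6*I)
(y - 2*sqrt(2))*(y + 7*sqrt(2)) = y^2 + 5*sqrt(2)*y - 28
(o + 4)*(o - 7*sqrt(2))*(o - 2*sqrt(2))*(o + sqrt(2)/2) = o^4 - 17*sqrt(2)*o^3/2 + 4*o^3 - 34*sqrt(2)*o^2 + 19*o^2 + 14*sqrt(2)*o + 76*o + 56*sqrt(2)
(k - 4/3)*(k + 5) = k^2 + 11*k/3 - 20/3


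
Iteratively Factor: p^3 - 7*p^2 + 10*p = (p - 5)*(p^2 - 2*p) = (p - 5)*(p - 2)*(p)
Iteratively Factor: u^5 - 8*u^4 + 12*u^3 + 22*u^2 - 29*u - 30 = (u + 1)*(u^4 - 9*u^3 + 21*u^2 + u - 30) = (u + 1)^2*(u^3 - 10*u^2 + 31*u - 30) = (u - 5)*(u + 1)^2*(u^2 - 5*u + 6) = (u - 5)*(u - 3)*(u + 1)^2*(u - 2)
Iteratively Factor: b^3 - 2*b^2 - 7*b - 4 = (b - 4)*(b^2 + 2*b + 1) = (b - 4)*(b + 1)*(b + 1)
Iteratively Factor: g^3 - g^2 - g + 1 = (g + 1)*(g^2 - 2*g + 1) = (g - 1)*(g + 1)*(g - 1)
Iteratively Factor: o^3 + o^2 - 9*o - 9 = (o + 3)*(o^2 - 2*o - 3) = (o - 3)*(o + 3)*(o + 1)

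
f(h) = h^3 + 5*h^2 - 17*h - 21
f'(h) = 3*h^2 + 10*h - 17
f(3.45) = 20.93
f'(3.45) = 53.21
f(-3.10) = 49.96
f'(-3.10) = -19.17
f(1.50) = -31.88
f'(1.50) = 4.75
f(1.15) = -32.42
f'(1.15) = -1.53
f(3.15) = 6.32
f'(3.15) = 44.27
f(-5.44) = 58.46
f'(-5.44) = 17.38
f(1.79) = -29.67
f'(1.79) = 10.51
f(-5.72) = 52.68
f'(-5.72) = 23.96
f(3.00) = 0.00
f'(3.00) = 40.00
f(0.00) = -21.00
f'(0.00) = -17.00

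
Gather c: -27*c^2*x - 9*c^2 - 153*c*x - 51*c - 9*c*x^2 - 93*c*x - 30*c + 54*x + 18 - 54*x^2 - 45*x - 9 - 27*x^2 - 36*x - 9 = c^2*(-27*x - 9) + c*(-9*x^2 - 246*x - 81) - 81*x^2 - 27*x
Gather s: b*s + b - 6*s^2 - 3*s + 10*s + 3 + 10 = b - 6*s^2 + s*(b + 7) + 13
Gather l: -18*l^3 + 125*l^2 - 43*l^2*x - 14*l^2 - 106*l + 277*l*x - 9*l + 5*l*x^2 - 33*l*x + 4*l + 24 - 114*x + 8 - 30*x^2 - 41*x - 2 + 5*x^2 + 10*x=-18*l^3 + l^2*(111 - 43*x) + l*(5*x^2 + 244*x - 111) - 25*x^2 - 145*x + 30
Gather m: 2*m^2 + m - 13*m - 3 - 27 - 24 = 2*m^2 - 12*m - 54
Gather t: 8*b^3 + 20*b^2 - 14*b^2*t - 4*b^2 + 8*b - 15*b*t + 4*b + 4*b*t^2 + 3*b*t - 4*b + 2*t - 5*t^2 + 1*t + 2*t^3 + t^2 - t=8*b^3 + 16*b^2 + 8*b + 2*t^3 + t^2*(4*b - 4) + t*(-14*b^2 - 12*b + 2)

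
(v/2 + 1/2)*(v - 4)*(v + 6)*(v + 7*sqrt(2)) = v^4/2 + 3*v^3/2 + 7*sqrt(2)*v^3/2 - 11*v^2 + 21*sqrt(2)*v^2/2 - 77*sqrt(2)*v - 12*v - 84*sqrt(2)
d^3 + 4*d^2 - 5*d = d*(d - 1)*(d + 5)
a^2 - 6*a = a*(a - 6)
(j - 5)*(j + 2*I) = j^2 - 5*j + 2*I*j - 10*I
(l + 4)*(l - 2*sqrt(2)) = l^2 - 2*sqrt(2)*l + 4*l - 8*sqrt(2)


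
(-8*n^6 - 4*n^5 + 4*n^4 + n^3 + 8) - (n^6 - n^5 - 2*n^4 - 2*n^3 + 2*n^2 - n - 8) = -9*n^6 - 3*n^5 + 6*n^4 + 3*n^3 - 2*n^2 + n + 16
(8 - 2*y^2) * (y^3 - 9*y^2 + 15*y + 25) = -2*y^5 + 18*y^4 - 22*y^3 - 122*y^2 + 120*y + 200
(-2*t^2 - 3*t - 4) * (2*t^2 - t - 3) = -4*t^4 - 4*t^3 + t^2 + 13*t + 12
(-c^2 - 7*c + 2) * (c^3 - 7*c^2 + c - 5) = -c^5 + 50*c^3 - 16*c^2 + 37*c - 10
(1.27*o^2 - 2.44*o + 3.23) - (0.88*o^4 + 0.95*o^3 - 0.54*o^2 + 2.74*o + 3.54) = -0.88*o^4 - 0.95*o^3 + 1.81*o^2 - 5.18*o - 0.31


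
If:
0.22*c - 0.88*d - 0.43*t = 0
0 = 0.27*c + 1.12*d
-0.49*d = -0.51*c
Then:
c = 0.00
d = 0.00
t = 0.00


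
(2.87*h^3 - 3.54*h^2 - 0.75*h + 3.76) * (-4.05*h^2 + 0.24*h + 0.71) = -11.6235*h^5 + 15.0258*h^4 + 4.2256*h^3 - 17.9214*h^2 + 0.3699*h + 2.6696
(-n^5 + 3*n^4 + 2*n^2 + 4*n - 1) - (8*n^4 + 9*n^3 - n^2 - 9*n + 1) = -n^5 - 5*n^4 - 9*n^3 + 3*n^2 + 13*n - 2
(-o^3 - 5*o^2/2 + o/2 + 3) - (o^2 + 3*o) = -o^3 - 7*o^2/2 - 5*o/2 + 3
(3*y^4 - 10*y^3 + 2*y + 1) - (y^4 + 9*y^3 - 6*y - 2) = 2*y^4 - 19*y^3 + 8*y + 3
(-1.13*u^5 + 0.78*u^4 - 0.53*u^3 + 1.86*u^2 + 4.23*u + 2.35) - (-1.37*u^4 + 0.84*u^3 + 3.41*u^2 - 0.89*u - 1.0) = -1.13*u^5 + 2.15*u^4 - 1.37*u^3 - 1.55*u^2 + 5.12*u + 3.35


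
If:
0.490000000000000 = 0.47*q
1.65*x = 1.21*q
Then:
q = 1.04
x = 0.76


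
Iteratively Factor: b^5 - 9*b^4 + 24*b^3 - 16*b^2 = (b - 4)*(b^4 - 5*b^3 + 4*b^2) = b*(b - 4)*(b^3 - 5*b^2 + 4*b) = b*(b - 4)*(b - 1)*(b^2 - 4*b) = b^2*(b - 4)*(b - 1)*(b - 4)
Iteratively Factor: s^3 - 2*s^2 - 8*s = (s)*(s^2 - 2*s - 8) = s*(s - 4)*(s + 2)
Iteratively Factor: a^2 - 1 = (a + 1)*(a - 1)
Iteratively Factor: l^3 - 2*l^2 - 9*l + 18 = (l - 3)*(l^2 + l - 6) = (l - 3)*(l + 3)*(l - 2)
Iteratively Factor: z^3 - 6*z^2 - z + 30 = (z + 2)*(z^2 - 8*z + 15) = (z - 3)*(z + 2)*(z - 5)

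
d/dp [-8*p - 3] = -8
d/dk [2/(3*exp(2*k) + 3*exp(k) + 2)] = (-12*exp(k) - 6)*exp(k)/(3*exp(2*k) + 3*exp(k) + 2)^2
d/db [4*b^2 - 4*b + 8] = 8*b - 4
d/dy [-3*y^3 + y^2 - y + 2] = -9*y^2 + 2*y - 1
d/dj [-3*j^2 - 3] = -6*j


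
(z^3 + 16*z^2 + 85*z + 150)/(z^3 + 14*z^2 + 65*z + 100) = (z + 6)/(z + 4)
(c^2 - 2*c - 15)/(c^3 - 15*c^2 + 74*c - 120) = (c + 3)/(c^2 - 10*c + 24)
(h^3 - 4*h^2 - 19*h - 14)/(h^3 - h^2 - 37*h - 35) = (h + 2)/(h + 5)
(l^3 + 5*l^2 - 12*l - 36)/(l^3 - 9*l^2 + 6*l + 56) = (l^2 + 3*l - 18)/(l^2 - 11*l + 28)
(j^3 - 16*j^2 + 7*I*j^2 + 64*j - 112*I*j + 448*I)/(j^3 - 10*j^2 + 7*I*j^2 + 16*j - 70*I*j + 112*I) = (j - 8)/(j - 2)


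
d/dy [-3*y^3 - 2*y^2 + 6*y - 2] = -9*y^2 - 4*y + 6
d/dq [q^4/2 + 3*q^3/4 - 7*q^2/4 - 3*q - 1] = 2*q^3 + 9*q^2/4 - 7*q/2 - 3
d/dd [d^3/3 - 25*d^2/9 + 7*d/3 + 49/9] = d^2 - 50*d/9 + 7/3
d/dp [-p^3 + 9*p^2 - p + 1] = -3*p^2 + 18*p - 1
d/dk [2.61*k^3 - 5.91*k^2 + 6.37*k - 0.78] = 7.83*k^2 - 11.82*k + 6.37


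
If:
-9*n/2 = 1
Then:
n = -2/9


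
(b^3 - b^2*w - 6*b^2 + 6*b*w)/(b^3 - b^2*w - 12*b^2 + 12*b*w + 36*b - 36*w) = b/(b - 6)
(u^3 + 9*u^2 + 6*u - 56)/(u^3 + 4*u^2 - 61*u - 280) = (u^2 + 2*u - 8)/(u^2 - 3*u - 40)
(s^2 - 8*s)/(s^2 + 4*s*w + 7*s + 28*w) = s*(s - 8)/(s^2 + 4*s*w + 7*s + 28*w)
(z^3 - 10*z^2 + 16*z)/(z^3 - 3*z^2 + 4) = z*(z - 8)/(z^2 - z - 2)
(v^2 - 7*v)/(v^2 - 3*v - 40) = v*(7 - v)/(-v^2 + 3*v + 40)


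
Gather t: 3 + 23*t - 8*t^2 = -8*t^2 + 23*t + 3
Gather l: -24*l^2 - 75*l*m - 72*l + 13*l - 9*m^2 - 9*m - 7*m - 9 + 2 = -24*l^2 + l*(-75*m - 59) - 9*m^2 - 16*m - 7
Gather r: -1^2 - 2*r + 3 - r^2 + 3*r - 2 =-r^2 + r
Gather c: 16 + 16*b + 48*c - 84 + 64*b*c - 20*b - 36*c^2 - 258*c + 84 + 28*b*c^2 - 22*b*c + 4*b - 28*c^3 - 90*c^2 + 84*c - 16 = -28*c^3 + c^2*(28*b - 126) + c*(42*b - 126)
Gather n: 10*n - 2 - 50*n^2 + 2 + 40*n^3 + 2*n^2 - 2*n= 40*n^3 - 48*n^2 + 8*n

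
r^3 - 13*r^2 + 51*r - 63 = (r - 7)*(r - 3)^2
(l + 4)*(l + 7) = l^2 + 11*l + 28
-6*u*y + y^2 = y*(-6*u + y)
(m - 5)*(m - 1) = m^2 - 6*m + 5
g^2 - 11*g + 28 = (g - 7)*(g - 4)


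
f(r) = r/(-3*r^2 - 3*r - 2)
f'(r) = r*(6*r + 3)/(-3*r^2 - 3*r - 2)^2 + 1/(-3*r^2 - 3*r - 2) = (3*r^2 - 2)/(9*r^4 + 18*r^3 + 21*r^2 + 12*r + 4)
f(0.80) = -0.13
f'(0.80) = -0.00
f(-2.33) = 0.21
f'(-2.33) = 0.11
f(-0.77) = 0.52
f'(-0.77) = -0.10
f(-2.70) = 0.17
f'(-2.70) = 0.08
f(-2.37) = 0.20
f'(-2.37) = 0.11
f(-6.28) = 0.06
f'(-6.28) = 0.01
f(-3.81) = 0.11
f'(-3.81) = 0.04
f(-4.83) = 0.08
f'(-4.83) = 0.02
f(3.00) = -0.08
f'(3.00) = 0.02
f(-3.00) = 0.15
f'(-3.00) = 0.06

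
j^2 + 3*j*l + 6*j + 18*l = (j + 6)*(j + 3*l)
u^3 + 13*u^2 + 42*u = u*(u + 6)*(u + 7)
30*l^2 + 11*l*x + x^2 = (5*l + x)*(6*l + x)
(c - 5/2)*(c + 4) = c^2 + 3*c/2 - 10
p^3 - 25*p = p*(p - 5)*(p + 5)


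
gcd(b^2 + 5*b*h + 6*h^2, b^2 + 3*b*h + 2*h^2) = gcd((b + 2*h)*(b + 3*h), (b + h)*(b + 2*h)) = b + 2*h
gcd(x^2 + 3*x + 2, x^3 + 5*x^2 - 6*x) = 1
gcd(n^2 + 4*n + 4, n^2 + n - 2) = n + 2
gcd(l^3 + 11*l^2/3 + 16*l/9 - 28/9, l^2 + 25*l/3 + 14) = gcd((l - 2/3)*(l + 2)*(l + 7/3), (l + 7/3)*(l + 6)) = l + 7/3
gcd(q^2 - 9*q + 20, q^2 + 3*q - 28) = q - 4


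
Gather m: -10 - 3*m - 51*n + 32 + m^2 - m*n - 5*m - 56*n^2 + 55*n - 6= m^2 + m*(-n - 8) - 56*n^2 + 4*n + 16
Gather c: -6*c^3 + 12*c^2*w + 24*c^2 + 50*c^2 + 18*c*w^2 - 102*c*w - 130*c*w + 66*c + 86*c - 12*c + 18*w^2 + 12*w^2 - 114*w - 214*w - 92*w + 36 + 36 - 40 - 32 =-6*c^3 + c^2*(12*w + 74) + c*(18*w^2 - 232*w + 140) + 30*w^2 - 420*w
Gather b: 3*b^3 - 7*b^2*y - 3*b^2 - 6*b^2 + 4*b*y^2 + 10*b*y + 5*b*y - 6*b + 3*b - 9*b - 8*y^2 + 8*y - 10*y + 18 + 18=3*b^3 + b^2*(-7*y - 9) + b*(4*y^2 + 15*y - 12) - 8*y^2 - 2*y + 36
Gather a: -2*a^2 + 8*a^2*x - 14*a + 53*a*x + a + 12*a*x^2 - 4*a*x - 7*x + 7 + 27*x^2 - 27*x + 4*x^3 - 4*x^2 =a^2*(8*x - 2) + a*(12*x^2 + 49*x - 13) + 4*x^3 + 23*x^2 - 34*x + 7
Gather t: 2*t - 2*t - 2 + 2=0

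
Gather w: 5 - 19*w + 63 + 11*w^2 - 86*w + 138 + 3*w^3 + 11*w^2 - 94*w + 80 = 3*w^3 + 22*w^2 - 199*w + 286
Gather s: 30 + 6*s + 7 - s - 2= 5*s + 35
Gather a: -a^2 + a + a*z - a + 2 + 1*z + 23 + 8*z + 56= -a^2 + a*z + 9*z + 81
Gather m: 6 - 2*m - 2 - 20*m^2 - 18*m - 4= -20*m^2 - 20*m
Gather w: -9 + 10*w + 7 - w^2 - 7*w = -w^2 + 3*w - 2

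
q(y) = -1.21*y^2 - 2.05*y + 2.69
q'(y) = -2.42*y - 2.05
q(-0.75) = 3.55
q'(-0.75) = -0.24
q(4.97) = -37.39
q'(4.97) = -14.08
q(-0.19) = 3.04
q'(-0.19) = -1.59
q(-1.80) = 2.46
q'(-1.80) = 2.31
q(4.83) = -35.44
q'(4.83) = -13.74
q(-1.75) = 2.57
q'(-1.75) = 2.18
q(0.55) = 1.20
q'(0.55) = -3.38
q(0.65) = 0.85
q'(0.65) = -3.62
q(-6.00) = -28.57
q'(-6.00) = 12.47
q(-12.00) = -146.95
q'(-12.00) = 26.99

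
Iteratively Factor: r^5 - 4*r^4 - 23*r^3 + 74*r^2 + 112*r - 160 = (r + 4)*(r^4 - 8*r^3 + 9*r^2 + 38*r - 40) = (r - 5)*(r + 4)*(r^3 - 3*r^2 - 6*r + 8) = (r - 5)*(r + 2)*(r + 4)*(r^2 - 5*r + 4) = (r - 5)*(r - 4)*(r + 2)*(r + 4)*(r - 1)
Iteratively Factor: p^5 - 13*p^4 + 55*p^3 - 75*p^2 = (p - 5)*(p^4 - 8*p^3 + 15*p^2) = p*(p - 5)*(p^3 - 8*p^2 + 15*p) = p*(p - 5)^2*(p^2 - 3*p) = p^2*(p - 5)^2*(p - 3)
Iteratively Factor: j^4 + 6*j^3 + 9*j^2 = (j + 3)*(j^3 + 3*j^2) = j*(j + 3)*(j^2 + 3*j) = j^2*(j + 3)*(j + 3)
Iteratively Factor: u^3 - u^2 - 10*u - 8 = (u + 1)*(u^2 - 2*u - 8) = (u - 4)*(u + 1)*(u + 2)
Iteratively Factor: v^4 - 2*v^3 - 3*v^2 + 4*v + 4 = (v + 1)*(v^3 - 3*v^2 + 4) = (v + 1)^2*(v^2 - 4*v + 4) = (v - 2)*(v + 1)^2*(v - 2)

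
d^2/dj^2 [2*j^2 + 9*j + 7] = 4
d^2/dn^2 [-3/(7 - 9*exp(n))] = (243*exp(n) + 189)*exp(n)/(9*exp(n) - 7)^3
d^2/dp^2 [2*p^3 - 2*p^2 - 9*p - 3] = 12*p - 4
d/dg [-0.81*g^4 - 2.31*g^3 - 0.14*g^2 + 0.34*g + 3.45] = -3.24*g^3 - 6.93*g^2 - 0.28*g + 0.34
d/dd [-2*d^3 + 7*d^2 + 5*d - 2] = -6*d^2 + 14*d + 5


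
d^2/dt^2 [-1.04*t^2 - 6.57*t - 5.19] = -2.08000000000000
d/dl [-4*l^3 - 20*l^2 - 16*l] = -12*l^2 - 40*l - 16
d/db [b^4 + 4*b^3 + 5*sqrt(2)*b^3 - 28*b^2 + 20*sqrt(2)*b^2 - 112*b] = 4*b^3 + 12*b^2 + 15*sqrt(2)*b^2 - 56*b + 40*sqrt(2)*b - 112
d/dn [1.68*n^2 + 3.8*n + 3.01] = 3.36*n + 3.8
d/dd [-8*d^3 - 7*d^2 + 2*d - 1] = -24*d^2 - 14*d + 2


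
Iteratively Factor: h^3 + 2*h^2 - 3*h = (h)*(h^2 + 2*h - 3) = h*(h - 1)*(h + 3)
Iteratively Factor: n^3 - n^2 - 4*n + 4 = (n + 2)*(n^2 - 3*n + 2) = (n - 1)*(n + 2)*(n - 2)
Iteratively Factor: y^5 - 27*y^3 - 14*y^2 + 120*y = (y)*(y^4 - 27*y^2 - 14*y + 120) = y*(y - 2)*(y^3 + 2*y^2 - 23*y - 60) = y*(y - 5)*(y - 2)*(y^2 + 7*y + 12) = y*(y - 5)*(y - 2)*(y + 4)*(y + 3)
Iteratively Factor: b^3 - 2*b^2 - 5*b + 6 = (b + 2)*(b^2 - 4*b + 3) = (b - 1)*(b + 2)*(b - 3)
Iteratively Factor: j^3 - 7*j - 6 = (j + 2)*(j^2 - 2*j - 3) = (j + 1)*(j + 2)*(j - 3)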